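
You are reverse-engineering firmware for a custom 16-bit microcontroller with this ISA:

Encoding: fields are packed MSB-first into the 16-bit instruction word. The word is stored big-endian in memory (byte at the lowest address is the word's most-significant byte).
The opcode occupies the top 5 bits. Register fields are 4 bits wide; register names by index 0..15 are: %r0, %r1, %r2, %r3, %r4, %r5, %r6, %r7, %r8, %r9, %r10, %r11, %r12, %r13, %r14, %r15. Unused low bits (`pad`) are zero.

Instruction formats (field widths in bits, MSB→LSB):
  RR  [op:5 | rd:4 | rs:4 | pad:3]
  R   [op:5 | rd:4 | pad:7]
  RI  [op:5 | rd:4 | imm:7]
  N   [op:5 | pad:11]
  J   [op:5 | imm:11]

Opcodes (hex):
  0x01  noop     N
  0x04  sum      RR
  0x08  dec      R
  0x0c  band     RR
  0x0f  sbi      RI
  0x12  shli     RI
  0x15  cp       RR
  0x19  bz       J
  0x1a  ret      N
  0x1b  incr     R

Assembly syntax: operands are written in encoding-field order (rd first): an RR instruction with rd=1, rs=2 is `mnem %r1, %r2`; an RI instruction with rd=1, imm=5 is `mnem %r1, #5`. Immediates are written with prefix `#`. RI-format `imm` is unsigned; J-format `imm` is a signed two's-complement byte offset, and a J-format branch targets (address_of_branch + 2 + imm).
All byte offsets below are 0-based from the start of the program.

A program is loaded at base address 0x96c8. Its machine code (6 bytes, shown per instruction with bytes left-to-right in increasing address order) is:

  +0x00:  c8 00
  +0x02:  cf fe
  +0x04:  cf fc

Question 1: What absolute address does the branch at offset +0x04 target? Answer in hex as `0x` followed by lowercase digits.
off 0x04: read cf fc as big → 0xcffc
  op=0xcffc>>11=0x19 ⇒ bz (J)
  imm@[10:0]=0x7fc (s11→-4) ⇒ #-4
  target = base 0x96c8 + off 0x04 + 2 + imm -4 = 0x96ca

0x96ca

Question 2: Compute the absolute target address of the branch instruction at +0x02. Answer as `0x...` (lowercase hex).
[02] cf fe → 0xcffe
  opcode bits[15:11]=0x19: bz/J
  imm@[10:0]=0x7fe (s11→-2) ⇒ #-2
  target = base 0x96c8 + off 0x02 + 2 + imm -2 = 0x96ca

0x96ca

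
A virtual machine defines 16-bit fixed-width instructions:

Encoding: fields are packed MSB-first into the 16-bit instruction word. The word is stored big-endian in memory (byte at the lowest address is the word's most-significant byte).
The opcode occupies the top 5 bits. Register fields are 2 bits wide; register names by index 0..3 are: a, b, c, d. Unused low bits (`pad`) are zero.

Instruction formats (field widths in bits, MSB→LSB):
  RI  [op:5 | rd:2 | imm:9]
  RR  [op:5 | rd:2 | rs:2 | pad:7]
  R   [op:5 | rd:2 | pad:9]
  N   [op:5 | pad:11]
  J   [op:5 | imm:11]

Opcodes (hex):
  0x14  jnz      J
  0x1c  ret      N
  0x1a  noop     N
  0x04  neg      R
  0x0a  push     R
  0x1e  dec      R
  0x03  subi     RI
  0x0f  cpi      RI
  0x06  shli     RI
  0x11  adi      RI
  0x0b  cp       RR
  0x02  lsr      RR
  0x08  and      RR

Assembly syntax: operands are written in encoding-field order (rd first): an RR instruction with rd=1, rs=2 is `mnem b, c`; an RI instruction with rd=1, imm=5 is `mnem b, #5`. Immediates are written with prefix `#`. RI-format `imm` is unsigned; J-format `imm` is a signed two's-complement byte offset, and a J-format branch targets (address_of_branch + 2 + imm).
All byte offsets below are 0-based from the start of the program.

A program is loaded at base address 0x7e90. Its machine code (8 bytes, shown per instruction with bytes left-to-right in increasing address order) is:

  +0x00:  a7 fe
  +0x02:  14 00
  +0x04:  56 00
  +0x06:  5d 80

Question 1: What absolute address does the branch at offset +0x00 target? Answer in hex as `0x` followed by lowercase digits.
0x7e90

off 0x00: read a7 fe as big → 0xa7fe
  op=0xa7fe>>11=0x14 ⇒ jnz (J)
  imm: (w>>0)&0x7ff=0x7fe (s11→-2) → #-2
  target = base 0x7e90 + off 0x00 + 2 + imm -2 = 0x7e90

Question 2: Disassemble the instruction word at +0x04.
push d

@+04  big-endian(56 00) = 0x5600
  top 5b → 0xa → push [R]
  rd: (w>>9)&0x3=0x3 → d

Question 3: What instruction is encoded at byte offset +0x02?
lsr c, a

off 0x02: read 14 00 as big → 0x1400
  opcode bits[15:11]=0x2: lsr/RR
  [10:9] rd=2 = c
  [8:7] rs=0 = a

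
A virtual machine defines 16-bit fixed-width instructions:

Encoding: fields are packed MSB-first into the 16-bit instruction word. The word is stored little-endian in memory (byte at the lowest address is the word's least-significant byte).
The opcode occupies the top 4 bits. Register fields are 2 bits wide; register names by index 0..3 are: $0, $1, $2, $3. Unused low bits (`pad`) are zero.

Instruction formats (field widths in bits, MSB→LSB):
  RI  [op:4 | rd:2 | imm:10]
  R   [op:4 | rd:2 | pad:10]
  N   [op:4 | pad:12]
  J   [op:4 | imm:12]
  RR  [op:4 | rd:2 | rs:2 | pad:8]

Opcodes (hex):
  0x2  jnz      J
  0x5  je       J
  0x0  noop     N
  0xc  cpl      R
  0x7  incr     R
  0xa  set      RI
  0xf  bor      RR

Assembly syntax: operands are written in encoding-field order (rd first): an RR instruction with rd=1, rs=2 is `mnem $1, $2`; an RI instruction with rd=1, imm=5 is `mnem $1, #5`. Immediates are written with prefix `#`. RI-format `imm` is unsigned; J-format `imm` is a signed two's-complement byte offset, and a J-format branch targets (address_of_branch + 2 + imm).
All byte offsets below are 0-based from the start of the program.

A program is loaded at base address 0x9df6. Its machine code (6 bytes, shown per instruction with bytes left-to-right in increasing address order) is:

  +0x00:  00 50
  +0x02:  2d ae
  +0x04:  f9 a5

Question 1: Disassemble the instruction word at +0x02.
set $3, #557

off 0x02: read 2d ae as little → 0xae2d
  op=0xae2d>>12=0xa ⇒ set (RI)
  rd: (w>>10)&0x3=0x3 → $3
  imm: (w>>0)&0x3ff=0x22d → #557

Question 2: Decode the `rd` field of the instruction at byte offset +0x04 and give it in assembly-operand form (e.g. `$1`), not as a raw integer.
$1

off 0x04: read f9 a5 as little → 0xa5f9
  top 4b → 0xa → set [RI]
  [11:10] rd=1 = $1
  [9:0] imm=505 = #505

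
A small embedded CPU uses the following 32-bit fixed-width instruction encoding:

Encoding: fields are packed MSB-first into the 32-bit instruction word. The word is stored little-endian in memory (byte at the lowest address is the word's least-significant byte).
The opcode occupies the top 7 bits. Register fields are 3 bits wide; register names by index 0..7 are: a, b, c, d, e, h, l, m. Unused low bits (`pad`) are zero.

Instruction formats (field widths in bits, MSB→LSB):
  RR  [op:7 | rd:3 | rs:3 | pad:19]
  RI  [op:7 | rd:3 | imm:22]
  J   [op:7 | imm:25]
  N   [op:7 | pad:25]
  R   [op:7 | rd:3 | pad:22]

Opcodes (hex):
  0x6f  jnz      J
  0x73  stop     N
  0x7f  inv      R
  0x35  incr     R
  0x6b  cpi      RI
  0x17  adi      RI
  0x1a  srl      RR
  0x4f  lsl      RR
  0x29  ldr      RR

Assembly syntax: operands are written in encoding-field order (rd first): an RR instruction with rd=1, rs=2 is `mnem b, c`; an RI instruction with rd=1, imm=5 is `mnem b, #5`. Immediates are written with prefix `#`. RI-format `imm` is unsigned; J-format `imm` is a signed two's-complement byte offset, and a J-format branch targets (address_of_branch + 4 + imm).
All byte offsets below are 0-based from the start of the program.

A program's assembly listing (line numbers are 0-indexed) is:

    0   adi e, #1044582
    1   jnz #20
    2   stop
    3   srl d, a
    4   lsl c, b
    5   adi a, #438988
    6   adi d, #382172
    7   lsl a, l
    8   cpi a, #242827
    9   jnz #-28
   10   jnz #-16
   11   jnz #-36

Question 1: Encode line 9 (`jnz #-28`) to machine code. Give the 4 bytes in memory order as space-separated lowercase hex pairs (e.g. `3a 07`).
L9: jnz op=0x6f:7|imm=-28:25 ⇒ 0xdfffffe4 ⇒ little e4 ff ff df

e4 ff ff df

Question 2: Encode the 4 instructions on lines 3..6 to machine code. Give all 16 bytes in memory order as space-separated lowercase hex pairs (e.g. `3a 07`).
3. srl fields op=0x1a:7|rd=3:3|rs=0:3|pad=0:19 → word 34c00000h → 00 00 c0 34
4. lsl fields op=0x4f:7|rd=2:3|rs=1:3|pad=0:19 → word 9e880000h → 00 00 88 9e
5. adi fields op=0x17:7|rd=0:3|imm=438988:22 → word 2e06b2cch → cc b2 06 2e
6. adi fields op=0x17:7|rd=3:3|imm=382172:22 → word 2ec5d4dch → dc d4 c5 2e

00 00 c0 34 00 00 88 9e cc b2 06 2e dc d4 c5 2e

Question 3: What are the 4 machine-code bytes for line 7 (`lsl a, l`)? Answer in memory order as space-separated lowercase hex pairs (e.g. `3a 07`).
00 00 30 9e

7. lsl fields op=0x4f:7|rd=0:3|rs=6:3|pad=0:19 → word 9e300000h → 00 00 30 9e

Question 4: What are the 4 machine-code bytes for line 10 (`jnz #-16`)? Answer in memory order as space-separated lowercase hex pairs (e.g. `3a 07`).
f0 ff ff df

L10: jnz op=0x6f:7|imm=-16:25 ⇒ 0xdffffff0 ⇒ little f0 ff ff df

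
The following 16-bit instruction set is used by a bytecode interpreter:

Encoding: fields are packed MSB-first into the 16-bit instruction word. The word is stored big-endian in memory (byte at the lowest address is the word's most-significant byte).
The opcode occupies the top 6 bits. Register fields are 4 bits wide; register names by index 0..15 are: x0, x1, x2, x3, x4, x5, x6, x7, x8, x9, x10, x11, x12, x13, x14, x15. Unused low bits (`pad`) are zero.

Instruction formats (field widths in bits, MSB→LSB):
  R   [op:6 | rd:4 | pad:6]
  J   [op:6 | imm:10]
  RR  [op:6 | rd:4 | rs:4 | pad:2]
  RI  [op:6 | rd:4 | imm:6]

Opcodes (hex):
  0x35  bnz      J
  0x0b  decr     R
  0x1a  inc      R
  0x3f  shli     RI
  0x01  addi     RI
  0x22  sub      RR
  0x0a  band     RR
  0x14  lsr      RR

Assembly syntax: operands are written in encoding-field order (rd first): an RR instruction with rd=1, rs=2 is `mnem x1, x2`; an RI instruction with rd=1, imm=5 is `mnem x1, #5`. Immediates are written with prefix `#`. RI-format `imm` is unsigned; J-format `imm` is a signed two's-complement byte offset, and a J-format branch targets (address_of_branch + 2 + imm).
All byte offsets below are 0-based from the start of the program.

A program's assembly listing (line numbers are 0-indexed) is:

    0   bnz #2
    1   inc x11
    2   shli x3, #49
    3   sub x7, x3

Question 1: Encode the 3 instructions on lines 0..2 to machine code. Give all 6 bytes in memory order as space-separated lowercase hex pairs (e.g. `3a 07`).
0. bnz fields op=0x35:6|imm=2:10 → word d402h → d4 02
1. inc fields op=0x1a:6|rd=11:4|pad=0:6 → word 6ac0h → 6a c0
2. shli fields op=0x3f:6|rd=3:4|imm=49:6 → word fcf1h → fc f1

d4 02 6a c0 fc f1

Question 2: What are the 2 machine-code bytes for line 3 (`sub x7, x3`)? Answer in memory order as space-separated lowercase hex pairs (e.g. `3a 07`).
89 cc

line 3 (sub): pack op=0x22:6|rd=7:4|rs=3:4|pad=0:2 = 0x89cc; big→ 89 cc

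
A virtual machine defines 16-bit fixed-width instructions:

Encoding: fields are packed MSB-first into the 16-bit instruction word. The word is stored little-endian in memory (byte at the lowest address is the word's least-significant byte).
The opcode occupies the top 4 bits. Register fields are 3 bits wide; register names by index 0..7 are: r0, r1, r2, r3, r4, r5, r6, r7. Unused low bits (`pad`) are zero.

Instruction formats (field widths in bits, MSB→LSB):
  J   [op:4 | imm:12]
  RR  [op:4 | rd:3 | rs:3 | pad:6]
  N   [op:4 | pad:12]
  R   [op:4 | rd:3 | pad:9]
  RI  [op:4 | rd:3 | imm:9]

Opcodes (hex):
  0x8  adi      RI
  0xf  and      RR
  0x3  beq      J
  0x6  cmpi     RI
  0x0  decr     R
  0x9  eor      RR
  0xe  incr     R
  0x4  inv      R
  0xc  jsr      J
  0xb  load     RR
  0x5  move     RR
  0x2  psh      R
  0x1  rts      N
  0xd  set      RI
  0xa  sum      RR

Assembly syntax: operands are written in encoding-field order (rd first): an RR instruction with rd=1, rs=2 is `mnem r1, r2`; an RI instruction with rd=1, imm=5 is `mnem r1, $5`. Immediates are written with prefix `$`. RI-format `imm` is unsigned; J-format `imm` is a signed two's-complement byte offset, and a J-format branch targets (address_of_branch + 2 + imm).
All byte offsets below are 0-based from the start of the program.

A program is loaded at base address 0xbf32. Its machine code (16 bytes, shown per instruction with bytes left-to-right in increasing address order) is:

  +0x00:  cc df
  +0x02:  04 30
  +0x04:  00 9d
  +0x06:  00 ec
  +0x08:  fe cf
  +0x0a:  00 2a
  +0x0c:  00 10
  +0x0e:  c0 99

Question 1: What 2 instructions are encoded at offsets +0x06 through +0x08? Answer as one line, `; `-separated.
incr r6; jsr $-2

[06] 00 ec → 0xec00
  opcode bits[15:12]=0xe: incr/R
  rd@[11:9]=0x6 ⇒ r6
[08] fe cf → 0xcffe
  opcode bits[15:12]=0xc: jsr/J
  imm@[11:0]=0xffe (s12→-2) ⇒ $-2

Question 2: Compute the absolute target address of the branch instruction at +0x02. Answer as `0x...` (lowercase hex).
[02] 04 30 → 0x3004
  opcode bits[15:12]=0x3: beq/J
  imm@[11:0]=0x4 ⇒ $4
  target = base 0xbf32 + off 0x02 + 2 + imm 4 = 0xbf3a

0xbf3a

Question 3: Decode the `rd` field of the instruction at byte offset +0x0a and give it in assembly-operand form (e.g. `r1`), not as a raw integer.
off 0x0a: read 00 2a as little → 0x2a00
  opcode bits[15:12]=0x2: psh/R
  [11:9] rd=5 = r5

r5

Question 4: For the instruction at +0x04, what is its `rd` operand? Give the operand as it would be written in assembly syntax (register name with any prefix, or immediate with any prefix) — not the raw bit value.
r6

+0x04: 00 9d ⇒ word 0x9d00 (little)
  op=0x9d00>>12=0x9 ⇒ eor (RR)
  [11:9] rd=6 = r6
  [8:6] rs=4 = r4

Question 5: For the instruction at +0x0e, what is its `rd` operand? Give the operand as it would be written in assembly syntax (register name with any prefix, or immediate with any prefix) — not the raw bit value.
+0x0e: c0 99 ⇒ word 0x99c0 (little)
  op=0x99c0>>12=0x9 ⇒ eor (RR)
  [11:9] rd=4 = r4
  [8:6] rs=7 = r7

r4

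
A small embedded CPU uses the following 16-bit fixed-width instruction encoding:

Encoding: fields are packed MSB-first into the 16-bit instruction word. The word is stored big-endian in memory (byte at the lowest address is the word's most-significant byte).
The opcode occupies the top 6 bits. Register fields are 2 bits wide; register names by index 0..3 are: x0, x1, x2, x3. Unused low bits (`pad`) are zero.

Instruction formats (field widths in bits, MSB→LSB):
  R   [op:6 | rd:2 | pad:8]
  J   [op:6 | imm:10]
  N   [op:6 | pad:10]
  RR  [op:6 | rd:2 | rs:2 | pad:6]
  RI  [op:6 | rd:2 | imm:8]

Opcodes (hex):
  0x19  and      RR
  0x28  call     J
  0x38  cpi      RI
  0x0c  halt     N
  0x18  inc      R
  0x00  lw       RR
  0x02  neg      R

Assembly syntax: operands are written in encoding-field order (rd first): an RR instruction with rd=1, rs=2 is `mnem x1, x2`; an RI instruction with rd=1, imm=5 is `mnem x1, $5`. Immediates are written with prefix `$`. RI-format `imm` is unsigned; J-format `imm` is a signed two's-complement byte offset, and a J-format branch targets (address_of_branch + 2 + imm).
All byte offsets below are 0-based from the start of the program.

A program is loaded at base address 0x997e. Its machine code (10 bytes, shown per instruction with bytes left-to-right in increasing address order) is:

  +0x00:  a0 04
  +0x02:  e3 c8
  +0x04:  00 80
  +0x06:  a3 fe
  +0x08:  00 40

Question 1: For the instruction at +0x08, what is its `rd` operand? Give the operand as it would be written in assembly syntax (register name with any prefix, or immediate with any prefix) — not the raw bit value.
off 0x08: read 00 40 as big → 0x0040
  opcode bits[15:10]=0x0: lw/RR
  rd@[9:8]=0x0 ⇒ x0
  rs@[7:6]=0x1 ⇒ x1

x0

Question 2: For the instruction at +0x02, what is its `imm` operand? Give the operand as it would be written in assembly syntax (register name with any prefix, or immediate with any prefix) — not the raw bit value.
$200

@+02  big-endian(e3 c8) = 0xe3c8
  op=0xe3c8>>10=0x38 ⇒ cpi (RI)
  rd: (w>>8)&0x3=0x3 → x3
  imm: (w>>0)&0xff=0xc8 → $200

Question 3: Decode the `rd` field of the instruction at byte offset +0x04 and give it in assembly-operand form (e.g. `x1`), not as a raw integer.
x0

[04] 00 80 → 0x0080
  opcode bits[15:10]=0x0: lw/RR
  rd@[9:8]=0x0 ⇒ x0
  rs@[7:6]=0x2 ⇒ x2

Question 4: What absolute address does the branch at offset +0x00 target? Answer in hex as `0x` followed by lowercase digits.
@+00  big-endian(a0 04) = 0xa004
  op=0xa004>>10=0x28 ⇒ call (J)
  imm: (w>>0)&0x3ff=0x4 → $4
  target = base 0x997e + off 0x00 + 2 + imm 4 = 0x9984

0x9984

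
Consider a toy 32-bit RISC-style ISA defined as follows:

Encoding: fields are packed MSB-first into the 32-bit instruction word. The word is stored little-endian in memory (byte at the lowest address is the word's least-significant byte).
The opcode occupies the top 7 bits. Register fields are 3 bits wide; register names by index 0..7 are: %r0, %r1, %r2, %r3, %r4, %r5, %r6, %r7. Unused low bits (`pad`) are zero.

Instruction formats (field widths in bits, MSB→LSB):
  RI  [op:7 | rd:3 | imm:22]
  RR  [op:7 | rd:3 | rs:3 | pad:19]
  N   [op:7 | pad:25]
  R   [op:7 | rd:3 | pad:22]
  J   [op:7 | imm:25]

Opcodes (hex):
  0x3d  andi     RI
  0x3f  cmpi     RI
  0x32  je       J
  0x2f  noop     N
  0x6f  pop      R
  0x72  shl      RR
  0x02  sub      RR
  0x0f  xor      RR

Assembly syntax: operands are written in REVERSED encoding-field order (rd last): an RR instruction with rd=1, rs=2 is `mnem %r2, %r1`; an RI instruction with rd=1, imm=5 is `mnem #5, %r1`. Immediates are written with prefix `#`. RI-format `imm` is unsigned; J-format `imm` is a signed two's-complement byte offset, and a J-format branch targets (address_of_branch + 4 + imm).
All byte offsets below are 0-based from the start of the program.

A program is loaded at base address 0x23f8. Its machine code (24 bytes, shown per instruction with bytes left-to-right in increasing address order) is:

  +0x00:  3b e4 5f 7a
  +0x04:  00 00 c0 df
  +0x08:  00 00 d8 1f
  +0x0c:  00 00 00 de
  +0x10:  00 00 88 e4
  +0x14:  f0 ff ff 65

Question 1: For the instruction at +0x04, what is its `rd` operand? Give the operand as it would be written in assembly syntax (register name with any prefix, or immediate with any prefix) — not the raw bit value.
off 0x04: read 00 00 c0 df as little → 0xdfc00000
  opcode bits[31:25]=0x6f: pop/R
  rd@[24:22]=0x7 ⇒ %r7

%r7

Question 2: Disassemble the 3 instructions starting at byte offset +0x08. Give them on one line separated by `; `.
xor %r3, %r7; pop %r0; shl %r1, %r2

off 0x08: read 00 00 d8 1f as little → 0x1fd80000
  top 7b → 0xf → xor [RR]
  [24:22] rd=7 = %r7
  [21:19] rs=3 = %r3
off 0x0c: read 00 00 00 de as little → 0xde000000
  top 7b → 0x6f → pop [R]
  [24:22] rd=0 = %r0
off 0x10: read 00 00 88 e4 as little → 0xe4880000
  top 7b → 0x72 → shl [RR]
  [24:22] rd=2 = %r2
  [21:19] rs=1 = %r1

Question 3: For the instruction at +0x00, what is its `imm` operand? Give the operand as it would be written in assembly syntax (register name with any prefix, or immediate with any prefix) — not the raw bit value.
#2090043

[00] 3b e4 5f 7a → 0x7a5fe43b
  opcode bits[31:25]=0x3d: andi/RI
  [24:22] rd=1 = %r1
  [21:0] imm=2090043 = #2090043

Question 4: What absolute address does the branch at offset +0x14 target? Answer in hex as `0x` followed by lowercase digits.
off 0x14: read f0 ff ff 65 as little → 0x65fffff0
  op=0x65fffff0>>25=0x32 ⇒ je (J)
  imm@[24:0]=0x1fffff0 (s25→-16) ⇒ #-16
  target = base 0x23f8 + off 0x14 + 4 + imm -16 = 0x2400

0x2400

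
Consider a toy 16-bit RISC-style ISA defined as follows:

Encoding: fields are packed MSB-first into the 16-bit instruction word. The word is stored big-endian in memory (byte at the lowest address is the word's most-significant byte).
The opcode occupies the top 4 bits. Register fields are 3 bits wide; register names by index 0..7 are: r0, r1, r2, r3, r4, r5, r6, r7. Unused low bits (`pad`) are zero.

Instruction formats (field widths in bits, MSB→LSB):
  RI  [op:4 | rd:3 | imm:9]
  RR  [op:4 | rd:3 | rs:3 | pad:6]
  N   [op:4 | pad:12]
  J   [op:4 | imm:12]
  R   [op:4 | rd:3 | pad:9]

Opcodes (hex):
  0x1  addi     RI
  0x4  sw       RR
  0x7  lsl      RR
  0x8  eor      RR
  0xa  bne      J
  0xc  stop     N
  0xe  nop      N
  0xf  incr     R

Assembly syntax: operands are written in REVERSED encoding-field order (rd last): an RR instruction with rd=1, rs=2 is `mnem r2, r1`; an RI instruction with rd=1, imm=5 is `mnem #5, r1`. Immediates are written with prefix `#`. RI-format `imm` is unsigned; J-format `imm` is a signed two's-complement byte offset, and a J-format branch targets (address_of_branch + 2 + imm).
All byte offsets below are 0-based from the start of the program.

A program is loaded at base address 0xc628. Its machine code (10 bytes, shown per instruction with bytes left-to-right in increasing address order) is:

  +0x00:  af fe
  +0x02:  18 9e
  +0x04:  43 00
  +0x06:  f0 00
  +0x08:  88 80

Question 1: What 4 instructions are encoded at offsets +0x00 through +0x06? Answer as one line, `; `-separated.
[00] af fe → 0xaffe
  opcode bits[15:12]=0xa: bne/J
  imm: (w>>0)&0xfff=0xffe (s12→-2) → #-2
[02] 18 9e → 0x189e
  opcode bits[15:12]=0x1: addi/RI
  rd: (w>>9)&0x7=0x4 → r4
  imm: (w>>0)&0x1ff=0x9e → #158
[04] 43 00 → 0x4300
  opcode bits[15:12]=0x4: sw/RR
  rd: (w>>9)&0x7=0x1 → r1
  rs: (w>>6)&0x7=0x4 → r4
[06] f0 00 → 0xf000
  opcode bits[15:12]=0xf: incr/R
  rd: (w>>9)&0x7=0x0 → r0

bne #-2; addi #158, r4; sw r4, r1; incr r0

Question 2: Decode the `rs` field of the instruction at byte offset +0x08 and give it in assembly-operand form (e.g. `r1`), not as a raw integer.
r2

[08] 88 80 → 0x8880
  opcode bits[15:12]=0x8: eor/RR
  [11:9] rd=4 = r4
  [8:6] rs=2 = r2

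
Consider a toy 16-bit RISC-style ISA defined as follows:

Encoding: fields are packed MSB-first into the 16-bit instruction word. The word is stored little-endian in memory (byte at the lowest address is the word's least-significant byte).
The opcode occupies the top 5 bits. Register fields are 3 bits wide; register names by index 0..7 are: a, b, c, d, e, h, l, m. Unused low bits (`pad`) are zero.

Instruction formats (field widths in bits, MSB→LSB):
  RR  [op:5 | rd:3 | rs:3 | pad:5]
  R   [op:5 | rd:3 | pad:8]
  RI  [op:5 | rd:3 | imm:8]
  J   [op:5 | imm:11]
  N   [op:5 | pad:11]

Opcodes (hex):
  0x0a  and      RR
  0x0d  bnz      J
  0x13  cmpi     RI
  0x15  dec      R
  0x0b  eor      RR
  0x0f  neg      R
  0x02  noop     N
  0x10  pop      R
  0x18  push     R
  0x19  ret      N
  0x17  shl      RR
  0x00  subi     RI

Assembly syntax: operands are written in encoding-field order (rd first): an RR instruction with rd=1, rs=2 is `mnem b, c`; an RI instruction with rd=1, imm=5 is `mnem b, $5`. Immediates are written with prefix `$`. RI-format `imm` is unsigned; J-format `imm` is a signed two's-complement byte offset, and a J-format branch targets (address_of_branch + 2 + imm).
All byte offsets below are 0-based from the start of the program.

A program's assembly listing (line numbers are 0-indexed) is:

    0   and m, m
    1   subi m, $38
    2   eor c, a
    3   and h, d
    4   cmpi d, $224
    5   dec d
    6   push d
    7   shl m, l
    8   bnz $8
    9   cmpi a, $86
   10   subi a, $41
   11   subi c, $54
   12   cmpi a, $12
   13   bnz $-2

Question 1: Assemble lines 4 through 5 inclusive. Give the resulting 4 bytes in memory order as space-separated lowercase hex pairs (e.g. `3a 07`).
L4: cmpi op=0x13:5|rd=3:3|imm=224:8 ⇒ 0x9be0 ⇒ little e0 9b
L5: dec op=0x15:5|rd=3:3|pad=0:8 ⇒ 0xab00 ⇒ little 00 ab

e0 9b 00 ab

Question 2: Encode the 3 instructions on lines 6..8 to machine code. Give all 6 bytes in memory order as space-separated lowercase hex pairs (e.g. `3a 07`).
L6: push op=0x18:5|rd=3:3|pad=0:8 ⇒ 0xc300 ⇒ little 00 c3
L7: shl op=0x17:5|rd=7:3|rs=6:3|pad=0:5 ⇒ 0xbfc0 ⇒ little c0 bf
L8: bnz op=0xd:5|imm=8:11 ⇒ 0x6808 ⇒ little 08 68

00 c3 c0 bf 08 68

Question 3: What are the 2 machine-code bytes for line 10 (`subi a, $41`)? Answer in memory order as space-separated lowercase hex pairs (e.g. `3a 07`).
29 00

line 10 (subi): pack op=0x0:5|rd=0:3|imm=41:8 = 0x0029; little→ 29 00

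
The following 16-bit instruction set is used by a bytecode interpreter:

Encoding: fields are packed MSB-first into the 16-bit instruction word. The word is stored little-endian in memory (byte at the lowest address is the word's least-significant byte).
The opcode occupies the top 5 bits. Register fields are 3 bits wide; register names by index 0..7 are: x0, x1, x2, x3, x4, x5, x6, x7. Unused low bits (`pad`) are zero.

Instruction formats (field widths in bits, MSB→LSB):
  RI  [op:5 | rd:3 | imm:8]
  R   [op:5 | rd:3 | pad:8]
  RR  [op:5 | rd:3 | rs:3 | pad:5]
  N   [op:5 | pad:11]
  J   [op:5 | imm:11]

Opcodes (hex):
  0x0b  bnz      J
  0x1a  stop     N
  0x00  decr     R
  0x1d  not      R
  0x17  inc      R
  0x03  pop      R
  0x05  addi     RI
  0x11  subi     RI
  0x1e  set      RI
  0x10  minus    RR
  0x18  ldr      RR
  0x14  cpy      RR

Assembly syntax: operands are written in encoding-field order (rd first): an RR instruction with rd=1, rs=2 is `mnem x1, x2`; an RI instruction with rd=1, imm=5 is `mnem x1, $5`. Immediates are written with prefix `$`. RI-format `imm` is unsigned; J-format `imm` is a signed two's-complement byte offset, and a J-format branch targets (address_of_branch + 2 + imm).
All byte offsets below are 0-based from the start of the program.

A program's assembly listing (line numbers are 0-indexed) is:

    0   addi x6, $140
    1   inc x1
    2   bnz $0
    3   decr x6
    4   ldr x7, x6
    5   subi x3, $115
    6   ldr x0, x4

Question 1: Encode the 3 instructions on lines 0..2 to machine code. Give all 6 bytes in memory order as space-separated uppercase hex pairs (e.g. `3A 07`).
8C 2E 00 B9 00 58

0. addi fields op=0x5:5|rd=6:3|imm=140:8 → word 2e8ch → 8c 2e
1. inc fields op=0x17:5|rd=1:3|pad=0:8 → word b900h → 00 b9
2. bnz fields op=0xb:5|imm=0:11 → word 5800h → 00 58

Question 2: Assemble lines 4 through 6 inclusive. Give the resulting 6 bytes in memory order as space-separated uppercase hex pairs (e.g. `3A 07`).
L4: ldr op=0x18:5|rd=7:3|rs=6:3|pad=0:5 ⇒ 0xc7c0 ⇒ little c0 c7
L5: subi op=0x11:5|rd=3:3|imm=115:8 ⇒ 0x8b73 ⇒ little 73 8b
L6: ldr op=0x18:5|rd=0:3|rs=4:3|pad=0:5 ⇒ 0xc080 ⇒ little 80 c0

C0 C7 73 8B 80 C0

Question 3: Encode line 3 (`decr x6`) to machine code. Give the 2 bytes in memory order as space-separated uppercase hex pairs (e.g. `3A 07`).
3. decr fields op=0x0:5|rd=6:3|pad=0:8 → word 0600h → 00 06

00 06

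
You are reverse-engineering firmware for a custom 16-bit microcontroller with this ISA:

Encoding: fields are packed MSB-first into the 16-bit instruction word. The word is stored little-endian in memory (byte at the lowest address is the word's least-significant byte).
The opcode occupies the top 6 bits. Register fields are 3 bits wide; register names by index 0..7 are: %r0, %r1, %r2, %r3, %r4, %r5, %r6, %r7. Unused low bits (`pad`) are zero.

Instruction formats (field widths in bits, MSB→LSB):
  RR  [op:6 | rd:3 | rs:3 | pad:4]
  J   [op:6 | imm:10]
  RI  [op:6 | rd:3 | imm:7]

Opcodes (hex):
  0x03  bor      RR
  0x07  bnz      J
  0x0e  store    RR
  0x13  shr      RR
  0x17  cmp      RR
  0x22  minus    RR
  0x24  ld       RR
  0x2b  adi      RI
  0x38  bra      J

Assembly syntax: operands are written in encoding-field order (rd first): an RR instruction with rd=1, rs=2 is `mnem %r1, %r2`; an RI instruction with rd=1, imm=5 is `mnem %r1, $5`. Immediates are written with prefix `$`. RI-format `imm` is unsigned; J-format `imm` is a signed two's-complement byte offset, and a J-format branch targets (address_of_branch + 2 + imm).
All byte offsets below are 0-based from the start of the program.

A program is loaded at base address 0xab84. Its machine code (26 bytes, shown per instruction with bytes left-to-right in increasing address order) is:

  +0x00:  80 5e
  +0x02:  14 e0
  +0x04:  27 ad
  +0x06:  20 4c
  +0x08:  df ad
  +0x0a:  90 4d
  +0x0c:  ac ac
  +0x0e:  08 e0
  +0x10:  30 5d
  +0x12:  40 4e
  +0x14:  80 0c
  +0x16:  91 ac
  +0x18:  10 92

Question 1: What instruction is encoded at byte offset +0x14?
bor %r1, %r0

+0x14: 80 0c ⇒ word 0x0c80 (little)
  opcode bits[15:10]=0x3: bor/RR
  rd: (w>>7)&0x7=0x1 → %r1
  rs: (w>>4)&0x7=0x0 → %r0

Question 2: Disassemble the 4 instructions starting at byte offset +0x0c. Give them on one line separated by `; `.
adi %r1, $44; bra $8; cmp %r2, %r3; shr %r4, %r4

off 0x0c: read ac ac as little → 0xacac
  top 6b → 0x2b → adi [RI]
  [9:7] rd=1 = %r1
  [6:0] imm=44 = $44
off 0x0e: read 08 e0 as little → 0xe008
  top 6b → 0x38 → bra [J]
  [9:0] imm=8 = $8
off 0x10: read 30 5d as little → 0x5d30
  top 6b → 0x17 → cmp [RR]
  [9:7] rd=2 = %r2
  [6:4] rs=3 = %r3
off 0x12: read 40 4e as little → 0x4e40
  top 6b → 0x13 → shr [RR]
  [9:7] rd=4 = %r4
  [6:4] rs=4 = %r4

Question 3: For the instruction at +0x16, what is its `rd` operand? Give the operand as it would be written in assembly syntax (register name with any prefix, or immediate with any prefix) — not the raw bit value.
%r1

@+16  little-endian(91 ac) = 0xac91
  top 6b → 0x2b → adi [RI]
  rd: (w>>7)&0x7=0x1 → %r1
  imm: (w>>0)&0x7f=0x11 → $17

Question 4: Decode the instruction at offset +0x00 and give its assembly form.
cmp %r5, %r0

[00] 80 5e → 0x5e80
  top 6b → 0x17 → cmp [RR]
  rd@[9:7]=0x5 ⇒ %r5
  rs@[6:4]=0x0 ⇒ %r0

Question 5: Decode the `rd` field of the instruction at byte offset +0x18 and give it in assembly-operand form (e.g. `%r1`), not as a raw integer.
@+18  little-endian(10 92) = 0x9210
  opcode bits[15:10]=0x24: ld/RR
  [9:7] rd=4 = %r4
  [6:4] rs=1 = %r1

%r4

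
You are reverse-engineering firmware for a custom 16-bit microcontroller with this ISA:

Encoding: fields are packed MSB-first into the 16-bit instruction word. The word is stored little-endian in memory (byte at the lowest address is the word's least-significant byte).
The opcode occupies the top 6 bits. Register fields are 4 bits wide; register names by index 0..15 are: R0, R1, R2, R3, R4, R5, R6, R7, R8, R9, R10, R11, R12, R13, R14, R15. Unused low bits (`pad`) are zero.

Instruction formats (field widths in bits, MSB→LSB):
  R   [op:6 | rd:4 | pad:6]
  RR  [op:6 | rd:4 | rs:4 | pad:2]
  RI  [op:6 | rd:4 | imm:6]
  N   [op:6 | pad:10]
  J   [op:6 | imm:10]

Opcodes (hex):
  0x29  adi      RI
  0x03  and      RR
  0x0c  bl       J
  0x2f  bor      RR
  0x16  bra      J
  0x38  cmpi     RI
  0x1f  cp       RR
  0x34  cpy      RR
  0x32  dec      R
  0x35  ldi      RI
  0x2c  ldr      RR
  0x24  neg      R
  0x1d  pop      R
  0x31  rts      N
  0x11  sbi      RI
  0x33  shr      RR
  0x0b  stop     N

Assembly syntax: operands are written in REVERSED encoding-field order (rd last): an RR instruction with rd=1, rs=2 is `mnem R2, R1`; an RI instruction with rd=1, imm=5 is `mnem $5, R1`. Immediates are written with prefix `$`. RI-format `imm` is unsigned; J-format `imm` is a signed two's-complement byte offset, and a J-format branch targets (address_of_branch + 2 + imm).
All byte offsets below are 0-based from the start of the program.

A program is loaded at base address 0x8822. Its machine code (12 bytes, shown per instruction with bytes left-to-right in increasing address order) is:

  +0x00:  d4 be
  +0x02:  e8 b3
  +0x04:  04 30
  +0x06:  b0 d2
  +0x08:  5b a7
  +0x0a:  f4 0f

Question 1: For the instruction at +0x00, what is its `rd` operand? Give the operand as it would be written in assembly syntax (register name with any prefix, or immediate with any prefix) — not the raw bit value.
+0x00: d4 be ⇒ word 0xbed4 (little)
  op=0xbed4>>10=0x2f ⇒ bor (RR)
  rd@[9:6]=0xb ⇒ R11
  rs@[5:2]=0x5 ⇒ R5

R11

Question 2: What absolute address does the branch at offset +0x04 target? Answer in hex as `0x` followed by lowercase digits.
0x882c

+0x04: 04 30 ⇒ word 0x3004 (little)
  op=0x3004>>10=0xc ⇒ bl (J)
  [9:0] imm=4 = $4
  target = base 0x8822 + off 0x04 + 2 + imm 4 = 0x882c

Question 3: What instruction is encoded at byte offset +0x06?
[06] b0 d2 → 0xd2b0
  top 6b → 0x34 → cpy [RR]
  rd: (w>>6)&0xf=0xa → R10
  rs: (w>>2)&0xf=0xc → R12

cpy R12, R10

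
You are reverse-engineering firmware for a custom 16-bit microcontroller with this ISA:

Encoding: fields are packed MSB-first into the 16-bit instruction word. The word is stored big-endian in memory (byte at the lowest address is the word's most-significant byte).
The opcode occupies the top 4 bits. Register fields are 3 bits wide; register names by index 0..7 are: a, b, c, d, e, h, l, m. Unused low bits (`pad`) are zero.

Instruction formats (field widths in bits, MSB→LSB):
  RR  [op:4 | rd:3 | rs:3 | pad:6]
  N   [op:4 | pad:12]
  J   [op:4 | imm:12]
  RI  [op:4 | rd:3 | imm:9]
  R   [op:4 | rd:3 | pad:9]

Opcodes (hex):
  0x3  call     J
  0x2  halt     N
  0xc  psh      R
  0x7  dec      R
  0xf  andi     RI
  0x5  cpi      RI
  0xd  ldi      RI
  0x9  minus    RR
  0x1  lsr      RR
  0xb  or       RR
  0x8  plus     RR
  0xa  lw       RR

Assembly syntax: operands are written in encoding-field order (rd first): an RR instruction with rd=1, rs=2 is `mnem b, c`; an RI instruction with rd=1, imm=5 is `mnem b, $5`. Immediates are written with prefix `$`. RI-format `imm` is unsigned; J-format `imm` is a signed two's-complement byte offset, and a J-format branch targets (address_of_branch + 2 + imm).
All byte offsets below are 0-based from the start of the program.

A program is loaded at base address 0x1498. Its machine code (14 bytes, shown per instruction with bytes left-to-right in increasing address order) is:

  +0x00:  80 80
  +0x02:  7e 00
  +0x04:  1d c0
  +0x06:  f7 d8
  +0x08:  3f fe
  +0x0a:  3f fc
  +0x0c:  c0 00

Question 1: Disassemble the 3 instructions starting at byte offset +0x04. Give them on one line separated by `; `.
@+04  big-endian(1d c0) = 0x1dc0
  top 4b → 0x1 → lsr [RR]
  [11:9] rd=6 = l
  [8:6] rs=7 = m
@+06  big-endian(f7 d8) = 0xf7d8
  top 4b → 0xf → andi [RI]
  [11:9] rd=3 = d
  [8:0] imm=472 = $472
@+08  big-endian(3f fe) = 0x3ffe
  top 4b → 0x3 → call [J]
  [11:0] imm=4094 (s12→-2) = $-2

lsr l, m; andi d, $472; call $-2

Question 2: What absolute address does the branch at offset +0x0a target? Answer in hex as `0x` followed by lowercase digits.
+0x0a: 3f fc ⇒ word 0x3ffc (big)
  opcode bits[15:12]=0x3: call/J
  imm: (w>>0)&0xfff=0xffc (s12→-4) → $-4
  target = base 0x1498 + off 0x0a + 2 + imm -4 = 0x14a0

0x14a0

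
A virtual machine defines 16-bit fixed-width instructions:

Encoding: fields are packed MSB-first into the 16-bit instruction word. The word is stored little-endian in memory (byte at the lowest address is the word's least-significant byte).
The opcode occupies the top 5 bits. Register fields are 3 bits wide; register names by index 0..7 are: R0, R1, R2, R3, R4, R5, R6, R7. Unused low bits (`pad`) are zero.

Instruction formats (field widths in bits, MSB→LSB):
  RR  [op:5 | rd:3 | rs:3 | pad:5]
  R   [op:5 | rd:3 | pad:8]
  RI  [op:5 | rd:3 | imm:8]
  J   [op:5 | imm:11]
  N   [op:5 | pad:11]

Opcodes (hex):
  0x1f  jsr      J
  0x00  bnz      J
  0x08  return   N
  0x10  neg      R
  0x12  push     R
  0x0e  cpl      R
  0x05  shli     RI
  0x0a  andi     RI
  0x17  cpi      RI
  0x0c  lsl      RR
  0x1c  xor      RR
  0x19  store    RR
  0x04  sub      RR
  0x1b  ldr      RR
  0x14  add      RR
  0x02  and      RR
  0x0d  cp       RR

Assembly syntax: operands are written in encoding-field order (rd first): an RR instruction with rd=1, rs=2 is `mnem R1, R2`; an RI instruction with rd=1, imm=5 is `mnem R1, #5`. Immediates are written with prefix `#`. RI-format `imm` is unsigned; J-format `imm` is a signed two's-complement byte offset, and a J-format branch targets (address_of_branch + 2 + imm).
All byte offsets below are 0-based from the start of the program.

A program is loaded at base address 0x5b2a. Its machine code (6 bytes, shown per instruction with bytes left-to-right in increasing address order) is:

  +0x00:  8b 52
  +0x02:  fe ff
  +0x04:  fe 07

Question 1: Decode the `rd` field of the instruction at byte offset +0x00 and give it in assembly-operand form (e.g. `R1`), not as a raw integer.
off 0x00: read 8b 52 as little → 0x528b
  top 5b → 0xa → andi [RI]
  [10:8] rd=2 = R2
  [7:0] imm=139 = #139

R2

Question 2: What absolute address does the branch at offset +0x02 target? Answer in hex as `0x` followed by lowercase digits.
0x5b2c

[02] fe ff → 0xfffe
  opcode bits[15:11]=0x1f: jsr/J
  imm: (w>>0)&0x7ff=0x7fe (s11→-2) → #-2
  target = base 0x5b2a + off 0x02 + 2 + imm -2 = 0x5b2c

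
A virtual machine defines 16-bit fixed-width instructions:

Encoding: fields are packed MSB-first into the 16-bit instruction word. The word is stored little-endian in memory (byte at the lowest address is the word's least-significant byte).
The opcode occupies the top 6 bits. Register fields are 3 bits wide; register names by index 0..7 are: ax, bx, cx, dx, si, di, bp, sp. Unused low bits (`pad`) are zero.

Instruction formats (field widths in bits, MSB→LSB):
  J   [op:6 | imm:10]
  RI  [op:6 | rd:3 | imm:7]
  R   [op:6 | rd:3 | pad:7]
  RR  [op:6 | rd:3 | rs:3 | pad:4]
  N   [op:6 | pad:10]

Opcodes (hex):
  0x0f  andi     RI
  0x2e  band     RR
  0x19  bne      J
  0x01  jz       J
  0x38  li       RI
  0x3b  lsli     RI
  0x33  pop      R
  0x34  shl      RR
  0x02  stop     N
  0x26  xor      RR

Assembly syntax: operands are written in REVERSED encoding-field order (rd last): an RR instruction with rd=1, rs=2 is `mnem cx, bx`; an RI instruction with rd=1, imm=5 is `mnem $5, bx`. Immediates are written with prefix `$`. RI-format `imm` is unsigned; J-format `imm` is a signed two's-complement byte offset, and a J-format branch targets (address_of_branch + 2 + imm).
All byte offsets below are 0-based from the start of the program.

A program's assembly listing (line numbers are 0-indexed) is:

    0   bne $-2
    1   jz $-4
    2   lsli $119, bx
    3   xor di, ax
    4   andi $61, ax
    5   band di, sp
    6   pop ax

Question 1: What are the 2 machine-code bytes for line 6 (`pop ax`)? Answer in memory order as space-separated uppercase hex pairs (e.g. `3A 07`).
00 CC

line 6 (pop): pack op=0x33:6|rd=0:3|pad=0:7 = 0xcc00; little→ 00 cc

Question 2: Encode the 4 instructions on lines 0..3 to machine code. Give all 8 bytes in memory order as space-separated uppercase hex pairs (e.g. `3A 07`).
L0: bne op=0x19:6|imm=-2:10 ⇒ 0x67fe ⇒ little fe 67
L1: jz op=0x1:6|imm=-4:10 ⇒ 0x07fc ⇒ little fc 07
L2: lsli op=0x3b:6|rd=1:3|imm=119:7 ⇒ 0xecf7 ⇒ little f7 ec
L3: xor op=0x26:6|rd=0:3|rs=5:3|pad=0:4 ⇒ 0x9850 ⇒ little 50 98

FE 67 FC 07 F7 EC 50 98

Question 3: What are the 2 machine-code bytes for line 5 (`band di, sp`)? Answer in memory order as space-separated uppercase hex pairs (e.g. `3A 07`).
line 5 (band): pack op=0x2e:6|rd=7:3|rs=5:3|pad=0:4 = 0xbbd0; little→ d0 bb

D0 BB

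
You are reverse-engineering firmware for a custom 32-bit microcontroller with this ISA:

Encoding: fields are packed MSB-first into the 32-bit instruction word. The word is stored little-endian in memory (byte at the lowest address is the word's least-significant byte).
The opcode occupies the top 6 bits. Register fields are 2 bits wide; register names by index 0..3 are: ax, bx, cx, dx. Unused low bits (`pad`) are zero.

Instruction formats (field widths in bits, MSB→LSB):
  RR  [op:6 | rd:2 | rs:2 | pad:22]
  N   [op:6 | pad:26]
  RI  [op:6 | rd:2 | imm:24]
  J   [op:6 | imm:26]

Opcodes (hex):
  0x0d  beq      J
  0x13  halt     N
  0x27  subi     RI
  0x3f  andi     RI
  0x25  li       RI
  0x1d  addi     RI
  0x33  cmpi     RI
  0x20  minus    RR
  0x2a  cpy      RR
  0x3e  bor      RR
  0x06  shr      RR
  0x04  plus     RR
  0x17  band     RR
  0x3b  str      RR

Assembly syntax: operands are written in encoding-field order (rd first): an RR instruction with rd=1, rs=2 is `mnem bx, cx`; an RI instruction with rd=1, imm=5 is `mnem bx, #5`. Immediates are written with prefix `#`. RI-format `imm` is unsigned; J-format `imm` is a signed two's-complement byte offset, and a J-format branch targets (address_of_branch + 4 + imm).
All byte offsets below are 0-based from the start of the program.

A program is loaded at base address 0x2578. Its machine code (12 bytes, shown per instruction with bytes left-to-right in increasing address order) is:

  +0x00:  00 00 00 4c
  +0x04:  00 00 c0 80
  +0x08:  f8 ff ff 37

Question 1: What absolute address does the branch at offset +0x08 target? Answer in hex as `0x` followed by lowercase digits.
0x257c

@+08  little-endian(f8 ff ff 37) = 0x37fffff8
  opcode bits[31:26]=0xd: beq/J
  [25:0] imm=67108856 (s26→-8) = #-8
  target = base 0x2578 + off 0x08 + 4 + imm -8 = 0x257c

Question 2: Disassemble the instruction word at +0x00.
halt

off 0x00: read 00 00 00 4c as little → 0x4c000000
  opcode bits[31:26]=0x13: halt/N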